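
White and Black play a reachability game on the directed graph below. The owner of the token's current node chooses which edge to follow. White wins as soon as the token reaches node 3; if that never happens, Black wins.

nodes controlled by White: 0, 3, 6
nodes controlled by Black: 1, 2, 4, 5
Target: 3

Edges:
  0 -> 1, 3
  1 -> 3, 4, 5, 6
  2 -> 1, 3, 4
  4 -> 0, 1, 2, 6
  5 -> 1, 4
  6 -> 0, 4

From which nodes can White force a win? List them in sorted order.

A0 = {3}
A1: add {0} — 0 (White) has 0→3.
A2: add {6} — 6 (White) has 6→0.
A3 = A2; e.g. 1 (Black) can still go to 4. Fixed point.
White's winning region = {0, 3, 6}.

0, 3, 6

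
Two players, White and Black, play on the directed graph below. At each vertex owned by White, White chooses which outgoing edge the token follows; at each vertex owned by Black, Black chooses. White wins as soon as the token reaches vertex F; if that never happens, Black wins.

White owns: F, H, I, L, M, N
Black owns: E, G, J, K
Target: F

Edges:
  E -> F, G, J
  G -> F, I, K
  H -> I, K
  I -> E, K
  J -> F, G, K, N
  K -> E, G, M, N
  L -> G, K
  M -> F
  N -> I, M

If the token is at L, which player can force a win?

A0 = {F}
A1: add {M} — M (White) has M→F.
A2: add {N} — N (White) has N→M.
A3 = A2; e.g. E (Black) can still go to G. Fixed point.
L never enters the attractor, so Black can avoid the target forever.

Black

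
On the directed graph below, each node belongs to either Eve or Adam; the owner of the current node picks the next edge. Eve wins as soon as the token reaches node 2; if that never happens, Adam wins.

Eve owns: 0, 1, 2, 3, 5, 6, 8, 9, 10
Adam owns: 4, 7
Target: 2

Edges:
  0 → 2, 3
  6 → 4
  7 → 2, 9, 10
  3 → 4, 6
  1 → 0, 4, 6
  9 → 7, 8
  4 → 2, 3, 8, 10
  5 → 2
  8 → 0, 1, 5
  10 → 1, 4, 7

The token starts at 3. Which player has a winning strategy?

A0 = {2}
A1: add {0, 5} — 0 (Eve) has 0→2; 5 (Eve) has 5→2.
A2: add {1, 8} — 1 (Eve) has 1→0; 8 (Eve) has 8→0.
A3: add {9, 10} — 9 (Eve) has 9→8; 10 (Eve) has 10→1.
A4: add {7} — 7 (Adam): all of {2, 9, 10} already in.
A5 = A4; e.g. 3 (Eve) has no edge into A4. Fixed point.
3 never enters the attractor, so Adam can avoid the target forever.

Adam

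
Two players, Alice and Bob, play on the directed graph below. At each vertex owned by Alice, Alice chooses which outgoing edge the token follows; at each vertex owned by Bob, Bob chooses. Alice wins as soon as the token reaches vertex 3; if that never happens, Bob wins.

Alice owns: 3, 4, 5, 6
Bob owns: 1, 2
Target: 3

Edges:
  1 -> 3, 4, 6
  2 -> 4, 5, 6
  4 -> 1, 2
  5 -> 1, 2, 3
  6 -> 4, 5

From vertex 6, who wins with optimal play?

Alice

A0 = {3}
A1: add {5} — 5 (Alice) has 5→3.
A2: add {6} — 6 (Alice) has 6→5.
A3 = A2; e.g. 1 (Bob) can still go to 4. Fixed point.
6 ∈ A2, so Alice can force the target.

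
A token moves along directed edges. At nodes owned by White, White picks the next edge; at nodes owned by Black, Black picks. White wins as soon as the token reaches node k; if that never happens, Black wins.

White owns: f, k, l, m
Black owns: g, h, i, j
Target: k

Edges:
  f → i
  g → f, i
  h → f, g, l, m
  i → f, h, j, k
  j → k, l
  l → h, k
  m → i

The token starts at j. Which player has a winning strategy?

White

A0 = {k}
A1: add {l} — l (White) has l→k.
A2: add {j} — j (Black): all of {k, l} already in.
A3 = A2; e.g. f (White) has no edge into A2. Fixed point.
j ∈ A2, so White can force the target.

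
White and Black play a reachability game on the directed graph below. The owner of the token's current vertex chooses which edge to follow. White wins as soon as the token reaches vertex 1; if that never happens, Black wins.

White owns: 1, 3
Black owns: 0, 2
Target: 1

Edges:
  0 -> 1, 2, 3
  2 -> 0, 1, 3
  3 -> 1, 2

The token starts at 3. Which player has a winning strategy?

White

A0 = {1}
A1: add {3} — 3 (White) has 3→1.
A2 = A1; e.g. 0 (Black) can still go to 2. Fixed point.
3 ∈ A1, so White can force the target.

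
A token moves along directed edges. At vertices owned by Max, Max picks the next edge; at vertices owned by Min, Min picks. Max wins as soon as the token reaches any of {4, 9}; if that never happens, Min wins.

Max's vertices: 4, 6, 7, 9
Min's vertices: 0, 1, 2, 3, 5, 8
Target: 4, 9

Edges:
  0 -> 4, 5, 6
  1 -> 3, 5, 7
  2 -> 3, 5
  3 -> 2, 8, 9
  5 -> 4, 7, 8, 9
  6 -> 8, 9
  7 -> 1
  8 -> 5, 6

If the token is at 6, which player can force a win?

Max

A0 = {4, 9}
A1: add {6} — 6 (Max) has 6→9.
A2 = A1; e.g. 0 (Min) can still go to 5. Fixed point.
6 ∈ A1, so Max can force the target.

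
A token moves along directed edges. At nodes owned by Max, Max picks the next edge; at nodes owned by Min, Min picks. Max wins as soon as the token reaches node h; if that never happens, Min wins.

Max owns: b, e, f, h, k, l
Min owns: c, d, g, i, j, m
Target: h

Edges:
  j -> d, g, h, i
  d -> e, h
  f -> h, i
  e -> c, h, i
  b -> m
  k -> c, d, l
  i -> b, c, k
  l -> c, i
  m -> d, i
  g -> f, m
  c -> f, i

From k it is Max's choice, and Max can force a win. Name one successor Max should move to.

A0 = {h}
A1: add {e, f} — e (Max) has e→h; f (Max) has f→h.
A2: add {d} — d (Min): all of {e, h} already in.
A3: add {k} — k (Max) has k→d.
A4 = A3; e.g. b (Max) has no edge into A3. Fixed point.
From k, successor d is in the attractor (rank 2); the other successors c, l are not.

d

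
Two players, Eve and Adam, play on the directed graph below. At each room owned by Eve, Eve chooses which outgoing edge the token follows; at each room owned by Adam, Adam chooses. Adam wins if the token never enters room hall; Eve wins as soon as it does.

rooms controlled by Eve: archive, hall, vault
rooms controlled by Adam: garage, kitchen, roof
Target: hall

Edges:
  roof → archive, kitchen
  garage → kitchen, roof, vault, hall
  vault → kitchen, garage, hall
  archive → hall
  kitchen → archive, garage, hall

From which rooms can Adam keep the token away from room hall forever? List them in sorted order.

garage, kitchen, roof

A0 = {hall}
A1: add {archive, vault} — archive (Eve) has archive→hall; vault (Eve) has vault→hall.
A2 = A1; e.g. kitchen (Adam) can still go to garage. Fixed point.
Eve's attractor = {archive, hall, vault}; Adam avoids the target exactly from the complement.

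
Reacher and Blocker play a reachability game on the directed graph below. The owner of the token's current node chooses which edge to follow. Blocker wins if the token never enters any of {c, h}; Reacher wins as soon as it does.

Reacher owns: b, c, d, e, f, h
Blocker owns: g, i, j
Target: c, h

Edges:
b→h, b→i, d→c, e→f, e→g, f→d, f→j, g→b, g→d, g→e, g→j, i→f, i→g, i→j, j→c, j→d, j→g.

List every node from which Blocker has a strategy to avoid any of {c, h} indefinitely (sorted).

A0 = {c, h}
A1: add {b, d} — b (Reacher) has b→h; d (Reacher) has d→c.
A2: add {f} — f (Reacher) has f→d.
A3: add {e} — e (Reacher) has e→f.
A4 = A3; e.g. g (Blocker) can still go to j. Fixed point.
Reacher's attractor = {b, c, d, e, f, h}; Blocker avoids the target exactly from the complement.

g, i, j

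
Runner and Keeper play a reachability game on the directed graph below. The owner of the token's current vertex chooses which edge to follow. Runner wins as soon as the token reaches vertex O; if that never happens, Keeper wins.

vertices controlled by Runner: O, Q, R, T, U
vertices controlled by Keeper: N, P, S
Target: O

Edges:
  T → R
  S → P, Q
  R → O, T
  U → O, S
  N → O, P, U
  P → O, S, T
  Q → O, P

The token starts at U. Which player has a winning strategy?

A0 = {O}
A1: add {Q, R, U} — Q (Runner) has Q→O; R (Runner) has R→O; U (Runner) has U→O.
U ∈ A1, so Runner can force the target.

Runner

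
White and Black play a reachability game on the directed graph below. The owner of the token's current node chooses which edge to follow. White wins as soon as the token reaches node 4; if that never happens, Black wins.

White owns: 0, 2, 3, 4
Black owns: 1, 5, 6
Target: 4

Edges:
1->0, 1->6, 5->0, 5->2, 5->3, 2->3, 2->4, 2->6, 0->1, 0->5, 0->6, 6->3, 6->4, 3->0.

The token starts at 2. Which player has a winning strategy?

A0 = {4}
A1: add {2} — 2 (White) has 2→4.
A2 = A1; e.g. 0 (White) has no edge into A1. Fixed point.
2 ∈ A1, so White can force the target.

White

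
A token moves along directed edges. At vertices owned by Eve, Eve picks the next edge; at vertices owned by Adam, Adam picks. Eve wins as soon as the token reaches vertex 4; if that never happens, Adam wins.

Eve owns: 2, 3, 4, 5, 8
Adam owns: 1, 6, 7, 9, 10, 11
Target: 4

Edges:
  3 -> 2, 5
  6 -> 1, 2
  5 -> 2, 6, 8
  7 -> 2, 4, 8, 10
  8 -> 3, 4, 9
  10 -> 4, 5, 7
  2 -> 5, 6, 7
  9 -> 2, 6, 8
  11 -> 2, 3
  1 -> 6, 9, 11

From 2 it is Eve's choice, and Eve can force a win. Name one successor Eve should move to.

A0 = {4}
A1: add {8} — 8 (Eve) has 8→4.
A2: add {5} — 5 (Eve) has 5→8.
A3: add {2, 3} — 2 (Eve) has 2→5; 3 (Eve) has 3→5.
A4: add {11} — 11 (Adam): all of {2, 3} already in.
A5 = A4; e.g. 1 (Adam) can still go to 6. Fixed point.
From 2, successor 5 is in the attractor (rank 2); the other successors 6, 7 are not.

5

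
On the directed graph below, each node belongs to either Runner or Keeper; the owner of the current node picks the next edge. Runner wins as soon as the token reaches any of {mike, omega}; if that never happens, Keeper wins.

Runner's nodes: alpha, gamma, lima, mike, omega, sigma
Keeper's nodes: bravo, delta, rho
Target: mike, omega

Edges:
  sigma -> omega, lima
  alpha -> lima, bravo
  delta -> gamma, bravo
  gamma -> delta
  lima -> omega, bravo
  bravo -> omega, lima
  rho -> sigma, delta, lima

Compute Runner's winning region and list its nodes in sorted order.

A0 = {mike, omega}
A1: add {lima, sigma} — sigma (Runner) has sigma→omega; lima (Runner) has lima→omega.
A2: add {alpha, bravo} — alpha (Runner) has alpha→lima; bravo (Keeper): all of {omega, lima} already in.
A3 = A2; e.g. delta (Keeper) can still go to gamma. Fixed point.
Runner's winning region = {alpha, bravo, lima, mike, omega, sigma}.

alpha, bravo, lima, mike, omega, sigma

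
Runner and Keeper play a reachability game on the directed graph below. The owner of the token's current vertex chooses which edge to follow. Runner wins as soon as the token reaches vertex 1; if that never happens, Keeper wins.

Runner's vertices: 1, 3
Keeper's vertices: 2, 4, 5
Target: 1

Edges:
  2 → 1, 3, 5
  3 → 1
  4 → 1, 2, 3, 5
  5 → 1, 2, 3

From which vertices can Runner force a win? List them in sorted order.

1, 3

A0 = {1}
A1: add {3} — 3 (Runner) has 3→1.
A2 = A1; e.g. 2 (Keeper) can still go to 5. Fixed point.
Runner's winning region = {1, 3}.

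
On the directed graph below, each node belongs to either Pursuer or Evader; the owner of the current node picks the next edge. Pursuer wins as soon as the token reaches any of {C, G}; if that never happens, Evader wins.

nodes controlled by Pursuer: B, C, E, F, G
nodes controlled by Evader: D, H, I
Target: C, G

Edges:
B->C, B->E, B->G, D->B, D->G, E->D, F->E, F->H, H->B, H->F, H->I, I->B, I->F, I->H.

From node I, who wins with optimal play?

Evader

A0 = {C, G}
A1: add {B} — B (Pursuer) has B→C.
A2: add {D} — D (Evader): all of {B, G} already in.
A3: add {E} — E (Pursuer) has E→D.
A4: add {F} — F (Pursuer) has F→E.
A5 = A4; e.g. H (Evader) can still go to I. Fixed point.
I never enters the attractor, so Evader can avoid the target forever.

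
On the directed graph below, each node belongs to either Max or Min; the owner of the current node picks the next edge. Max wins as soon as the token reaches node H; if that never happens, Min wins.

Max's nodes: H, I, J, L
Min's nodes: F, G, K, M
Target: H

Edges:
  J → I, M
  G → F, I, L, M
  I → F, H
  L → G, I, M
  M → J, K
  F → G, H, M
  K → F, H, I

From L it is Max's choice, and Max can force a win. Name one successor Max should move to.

I

A0 = {H}
A1: add {I} — I (Max) has I→H.
A2: add {J, L} — J (Max) has J→I; L (Max) has L→I.
A3 = A2; e.g. F (Min) can still go to G. Fixed point.
From L, successor I is in the attractor (rank 1); the other successors G, M are not.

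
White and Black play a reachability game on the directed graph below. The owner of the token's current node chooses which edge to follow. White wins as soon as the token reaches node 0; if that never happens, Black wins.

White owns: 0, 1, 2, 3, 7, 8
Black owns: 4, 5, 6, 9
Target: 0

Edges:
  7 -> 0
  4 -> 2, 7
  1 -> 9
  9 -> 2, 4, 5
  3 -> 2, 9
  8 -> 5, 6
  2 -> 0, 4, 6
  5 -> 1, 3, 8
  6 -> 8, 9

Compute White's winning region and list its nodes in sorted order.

0, 2, 3, 4, 7

A0 = {0}
A1: add {2, 7} — 2 (White) has 2→0; 7 (White) has 7→0.
A2: add {3, 4} — 3 (White) has 3→2; 4 (Black): all of {2, 7} already in.
A3 = A2; e.g. 1 (White) has no edge into A2. Fixed point.
White's winning region = {0, 2, 3, 4, 7}.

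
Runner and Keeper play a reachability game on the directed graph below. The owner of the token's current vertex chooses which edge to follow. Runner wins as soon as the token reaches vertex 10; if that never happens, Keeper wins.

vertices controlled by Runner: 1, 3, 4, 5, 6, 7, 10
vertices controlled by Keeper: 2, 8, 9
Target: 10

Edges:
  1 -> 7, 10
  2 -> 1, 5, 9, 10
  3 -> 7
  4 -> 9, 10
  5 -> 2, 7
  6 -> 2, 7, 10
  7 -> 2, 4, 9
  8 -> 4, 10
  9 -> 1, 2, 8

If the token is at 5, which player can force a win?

Runner

A0 = {10}
A1: add {1, 4, 6} — 1 (Runner) has 1→10; 4 (Runner) has 4→10; 6 (Runner) has 6→10.
A2: add {7, 8} — 7 (Runner) has 7→4; 8 (Keeper): all of {4, 10} already in.
A3: add {3, 5} — 3 (Runner) has 3→7; 5 (Runner) has 5→7.
A4 = A3; e.g. 2 (Keeper) can still go to 9. Fixed point.
5 ∈ A3, so Runner can force the target.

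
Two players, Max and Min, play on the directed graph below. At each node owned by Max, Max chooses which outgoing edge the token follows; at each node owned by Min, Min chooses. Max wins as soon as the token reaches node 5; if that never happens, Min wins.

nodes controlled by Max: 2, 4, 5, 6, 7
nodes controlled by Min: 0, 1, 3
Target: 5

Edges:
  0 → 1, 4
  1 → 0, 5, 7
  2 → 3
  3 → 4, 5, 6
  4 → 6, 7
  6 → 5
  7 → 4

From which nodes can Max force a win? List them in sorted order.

A0 = {5}
A1: add {6} — 6 (Max) has 6→5.
A2: add {4} — 4 (Max) has 4→6.
A3: add {3, 7} — 3 (Min): all of {4, 5, 6} already in; 7 (Max) has 7→4.
A4: add {2} — 2 (Max) has 2→3.
A5 = A4; e.g. 0 (Min) can still go to 1. Fixed point.
Max's winning region = {2, 3, 4, 5, 6, 7}.

2, 3, 4, 5, 6, 7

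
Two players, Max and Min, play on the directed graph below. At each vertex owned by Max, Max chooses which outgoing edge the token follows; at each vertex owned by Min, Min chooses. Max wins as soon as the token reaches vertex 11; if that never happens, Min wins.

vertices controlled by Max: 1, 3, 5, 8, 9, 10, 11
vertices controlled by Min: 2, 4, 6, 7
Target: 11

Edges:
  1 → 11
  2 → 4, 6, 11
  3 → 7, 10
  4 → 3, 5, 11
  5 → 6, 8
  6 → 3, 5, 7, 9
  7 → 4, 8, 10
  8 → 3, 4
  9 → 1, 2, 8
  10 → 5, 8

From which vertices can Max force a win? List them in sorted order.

A0 = {11}
A1: add {1} — 1 (Max) has 1→11.
A2: add {9} — 9 (Max) has 9→1.
A3 = A2; e.g. 2 (Min) can still go to 4. Fixed point.
Max's winning region = {1, 9, 11}.

1, 9, 11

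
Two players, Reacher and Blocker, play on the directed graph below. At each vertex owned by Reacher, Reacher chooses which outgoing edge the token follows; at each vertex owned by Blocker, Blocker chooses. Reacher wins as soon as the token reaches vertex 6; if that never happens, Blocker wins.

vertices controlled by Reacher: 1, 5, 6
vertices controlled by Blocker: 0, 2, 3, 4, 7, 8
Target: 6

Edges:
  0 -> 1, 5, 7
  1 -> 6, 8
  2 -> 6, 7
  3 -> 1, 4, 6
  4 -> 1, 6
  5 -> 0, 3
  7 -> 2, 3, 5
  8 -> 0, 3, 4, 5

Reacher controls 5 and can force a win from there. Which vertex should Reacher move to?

3

A0 = {6}
A1: add {1} — 1 (Reacher) has 1→6.
A2: add {4} — 4 (Blocker): all of {1, 6} already in.
A3: add {3} — 3 (Blocker): all of {1, 4, 6} already in.
A4: add {5} — 5 (Reacher) has 5→3.
A5 = A4; e.g. 0 (Blocker) can still go to 7. Fixed point.
From 5, successor 3 is in the attractor (rank 3); the other successor 0 is not.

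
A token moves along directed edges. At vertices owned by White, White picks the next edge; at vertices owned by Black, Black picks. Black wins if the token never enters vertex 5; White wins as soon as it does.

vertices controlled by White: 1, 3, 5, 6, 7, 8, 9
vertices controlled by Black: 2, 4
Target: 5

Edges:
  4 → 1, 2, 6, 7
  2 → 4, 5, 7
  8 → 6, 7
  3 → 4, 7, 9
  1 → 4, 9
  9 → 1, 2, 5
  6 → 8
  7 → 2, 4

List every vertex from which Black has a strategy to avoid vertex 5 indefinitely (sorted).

2, 4, 6, 7, 8

A0 = {5}
A1: add {9} — 9 (White) has 9→5.
A2: add {1, 3} — 1 (White) has 1→9; 3 (White) has 3→9.
A3 = A2; e.g. 2 (Black) can still go to 4. Fixed point.
White's attractor = {1, 3, 5, 9}; Black avoids the target exactly from the complement.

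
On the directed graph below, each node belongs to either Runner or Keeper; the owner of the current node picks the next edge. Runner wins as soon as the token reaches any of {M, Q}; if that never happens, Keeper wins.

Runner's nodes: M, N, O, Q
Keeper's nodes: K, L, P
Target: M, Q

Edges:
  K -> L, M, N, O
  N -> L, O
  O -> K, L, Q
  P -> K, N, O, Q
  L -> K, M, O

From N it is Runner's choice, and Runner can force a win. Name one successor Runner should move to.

A0 = {M, Q}
A1: add {O} — O (Runner) has O→Q.
A2: add {N} — N (Runner) has N→O.
A3 = A2; e.g. K (Keeper) can still go to L. Fixed point.
From N, successor O is in the attractor (rank 1); the other successor L is not.

O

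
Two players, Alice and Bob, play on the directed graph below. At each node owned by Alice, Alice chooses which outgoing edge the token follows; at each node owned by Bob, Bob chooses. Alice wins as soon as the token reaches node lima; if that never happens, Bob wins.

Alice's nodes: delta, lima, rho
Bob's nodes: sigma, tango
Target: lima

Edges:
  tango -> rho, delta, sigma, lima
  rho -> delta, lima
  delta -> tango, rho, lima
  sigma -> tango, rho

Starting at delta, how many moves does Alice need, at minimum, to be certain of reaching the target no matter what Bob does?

A0 = {lima}
A1: add {delta, rho} — rho (Alice) has rho→lima; delta (Alice) has delta→lima.
A2 = A1; e.g. tango (Bob) can still go to sigma. Fixed point.
delta enters the attractor at level 1, so Alice can force the target in 1 move from there.

1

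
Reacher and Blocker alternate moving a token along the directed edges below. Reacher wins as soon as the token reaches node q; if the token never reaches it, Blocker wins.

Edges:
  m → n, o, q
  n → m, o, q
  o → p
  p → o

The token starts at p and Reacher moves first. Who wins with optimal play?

Track states (vertex, player-to-move).
A0 = {(q,Reacher), (q,Blocker)}
A1: add {(m,Reacher), (n,Reacher)}.
A2 = A1; e.g. (m,Blocker) stays out. (p,Reacher) never enters ⇒ Blocker avoids the target.

Blocker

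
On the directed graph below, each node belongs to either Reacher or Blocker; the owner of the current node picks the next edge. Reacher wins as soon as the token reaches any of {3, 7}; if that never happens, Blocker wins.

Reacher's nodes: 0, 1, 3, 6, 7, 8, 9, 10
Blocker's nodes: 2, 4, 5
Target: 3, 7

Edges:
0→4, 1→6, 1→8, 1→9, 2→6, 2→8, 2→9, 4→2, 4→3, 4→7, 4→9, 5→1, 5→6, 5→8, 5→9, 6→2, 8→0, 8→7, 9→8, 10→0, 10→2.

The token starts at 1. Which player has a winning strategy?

Reacher

A0 = {3, 7}
A1: add {8} — 8 (Reacher) has 8→7.
A2: add {1, 9} — 1 (Reacher) has 1→8; 9 (Reacher) has 9→8.
A3 = A2; e.g. 0 (Reacher) has no edge into A2. Fixed point.
1 ∈ A2, so Reacher can force the target.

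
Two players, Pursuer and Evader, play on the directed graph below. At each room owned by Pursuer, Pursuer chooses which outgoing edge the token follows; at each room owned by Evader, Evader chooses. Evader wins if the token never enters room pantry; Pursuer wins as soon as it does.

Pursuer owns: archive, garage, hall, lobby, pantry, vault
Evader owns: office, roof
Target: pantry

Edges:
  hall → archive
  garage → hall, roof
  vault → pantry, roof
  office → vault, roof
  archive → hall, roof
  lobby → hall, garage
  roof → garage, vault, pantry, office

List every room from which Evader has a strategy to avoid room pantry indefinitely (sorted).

archive, garage, hall, lobby, office, roof

A0 = {pantry}
A1: add {vault} — vault (Pursuer) has vault→pantry.
A2 = A1; e.g. hall (Pursuer) has no edge into A1. Fixed point.
Pursuer's attractor = {pantry, vault}; Evader avoids the target exactly from the complement.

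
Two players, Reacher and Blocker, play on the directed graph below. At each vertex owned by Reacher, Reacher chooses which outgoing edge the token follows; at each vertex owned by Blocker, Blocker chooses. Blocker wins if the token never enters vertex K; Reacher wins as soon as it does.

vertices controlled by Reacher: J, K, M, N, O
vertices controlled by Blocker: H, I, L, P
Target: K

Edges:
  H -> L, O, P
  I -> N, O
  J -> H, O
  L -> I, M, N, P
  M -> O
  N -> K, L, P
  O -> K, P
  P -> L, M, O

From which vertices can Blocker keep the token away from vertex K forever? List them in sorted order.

H, L, P

A0 = {K}
A1: add {N, O} — N (Reacher) has N→K; O (Reacher) has O→K.
A2: add {I, J, M} — I (Blocker): all of {N, O} already in; J (Reacher) has J→O; M (Reacher) has M→O.
A3 = A2; e.g. H (Blocker) can still go to L. Fixed point.
Reacher's attractor = {I, J, K, M, N, O}; Blocker avoids the target exactly from the complement.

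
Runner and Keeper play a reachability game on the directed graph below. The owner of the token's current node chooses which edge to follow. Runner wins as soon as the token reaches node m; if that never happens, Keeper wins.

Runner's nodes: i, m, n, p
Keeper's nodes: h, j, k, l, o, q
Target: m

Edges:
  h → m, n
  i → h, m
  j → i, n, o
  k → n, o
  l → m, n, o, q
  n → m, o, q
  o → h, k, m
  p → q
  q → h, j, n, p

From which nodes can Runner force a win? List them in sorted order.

A0 = {m}
A1: add {i, n} — i (Runner) has i→m; n (Runner) has n→m.
A2: add {h} — h (Keeper): all of {m, n} already in.
A3 = A2; e.g. j (Keeper) can still go to o. Fixed point.
Runner's winning region = {h, i, m, n}.

h, i, m, n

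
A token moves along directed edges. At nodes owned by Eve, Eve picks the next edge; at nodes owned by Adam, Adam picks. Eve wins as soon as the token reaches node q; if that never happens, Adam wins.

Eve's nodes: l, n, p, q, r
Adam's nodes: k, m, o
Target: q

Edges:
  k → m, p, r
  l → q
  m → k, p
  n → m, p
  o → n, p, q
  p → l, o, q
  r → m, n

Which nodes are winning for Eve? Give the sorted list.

A0 = {q}
A1: add {l, p} — l (Eve) has l→q; p (Eve) has p→q.
A2: add {n} — n (Eve) has n→p.
A3: add {o, r} — o (Adam): all of {n, p, q} already in; r (Eve) has r→n.
A4 = A3; e.g. k (Adam) can still go to m. Fixed point.
Eve's winning region = {l, n, o, p, q, r}.

l, n, o, p, q, r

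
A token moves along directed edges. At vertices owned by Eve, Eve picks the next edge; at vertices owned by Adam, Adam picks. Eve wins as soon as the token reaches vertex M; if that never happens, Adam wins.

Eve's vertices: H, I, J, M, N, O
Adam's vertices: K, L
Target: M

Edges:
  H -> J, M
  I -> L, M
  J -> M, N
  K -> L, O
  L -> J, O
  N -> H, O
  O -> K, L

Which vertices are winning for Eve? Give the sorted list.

A0 = {M}
A1: add {H, I, J} — H (Eve) has H→M; I (Eve) has I→M; J (Eve) has J→M.
A2: add {N} — N (Eve) has N→H.
A3 = A2; e.g. K (Adam) can still go to L. Fixed point.
Eve's winning region = {H, I, J, M, N}.

H, I, J, M, N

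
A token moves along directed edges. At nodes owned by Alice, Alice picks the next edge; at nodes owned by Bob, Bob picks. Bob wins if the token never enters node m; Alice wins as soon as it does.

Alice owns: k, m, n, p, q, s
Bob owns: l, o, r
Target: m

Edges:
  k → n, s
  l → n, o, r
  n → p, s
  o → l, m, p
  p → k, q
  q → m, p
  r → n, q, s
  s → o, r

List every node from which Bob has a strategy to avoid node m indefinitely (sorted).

A0 = {m}
A1: add {q} — q (Alice) has q→m.
A2: add {p} — p (Alice) has p→q.
A3: add {n} — n (Alice) has n→p.
A4: add {k} — k (Alice) has k→n.
A5 = A4; e.g. l (Bob) can still go to o. Fixed point.
Alice's attractor = {k, m, n, p, q}; Bob avoids the target exactly from the complement.

l, o, r, s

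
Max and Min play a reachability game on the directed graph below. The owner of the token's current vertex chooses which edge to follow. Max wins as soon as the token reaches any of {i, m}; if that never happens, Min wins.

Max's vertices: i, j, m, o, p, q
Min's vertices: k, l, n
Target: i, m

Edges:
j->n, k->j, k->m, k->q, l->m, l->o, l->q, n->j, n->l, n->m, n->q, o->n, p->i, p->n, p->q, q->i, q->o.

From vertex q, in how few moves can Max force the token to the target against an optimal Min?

1

A0 = {i, m}
A1: add {p, q} — p (Max) has p→i; q (Max) has q→i.
A2 = A1; e.g. j (Max) has no edge into A1. Fixed point.
q enters the attractor at level 1, so Max can force the target in 1 move from there.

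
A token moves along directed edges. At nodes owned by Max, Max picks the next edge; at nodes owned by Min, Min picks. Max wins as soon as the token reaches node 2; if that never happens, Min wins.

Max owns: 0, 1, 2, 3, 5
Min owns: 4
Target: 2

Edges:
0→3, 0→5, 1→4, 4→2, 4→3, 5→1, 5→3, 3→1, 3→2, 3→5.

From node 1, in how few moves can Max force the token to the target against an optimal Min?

3

A0 = {2}
A1: add {3} — 3 (Max) has 3→2.
A2: add {0, 4, 5} — 0 (Max) has 0→3; 4 (Min): all of {2, 3} already in; 5 (Max) has 5→3.
A3: add {1} — 1 (Max) has 1→4.
A3 = all vertices. Fixed point.
1 enters the attractor at level 3, so Max can force the target in 3 moves from there.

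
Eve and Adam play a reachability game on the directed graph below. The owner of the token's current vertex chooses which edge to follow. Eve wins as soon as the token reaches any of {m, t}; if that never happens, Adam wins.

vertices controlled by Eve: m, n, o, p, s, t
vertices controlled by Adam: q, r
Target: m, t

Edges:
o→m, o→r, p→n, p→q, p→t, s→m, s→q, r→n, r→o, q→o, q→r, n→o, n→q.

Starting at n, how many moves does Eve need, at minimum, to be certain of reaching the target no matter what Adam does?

2

A0 = {m, t}
A1: add {o, p, s} — o (Eve) has o→m; p (Eve) has p→t; s (Eve) has s→m.
A2: add {n} — n (Eve) has n→o.
n enters the attractor at level 2, so Eve can force the target in 2 moves from there.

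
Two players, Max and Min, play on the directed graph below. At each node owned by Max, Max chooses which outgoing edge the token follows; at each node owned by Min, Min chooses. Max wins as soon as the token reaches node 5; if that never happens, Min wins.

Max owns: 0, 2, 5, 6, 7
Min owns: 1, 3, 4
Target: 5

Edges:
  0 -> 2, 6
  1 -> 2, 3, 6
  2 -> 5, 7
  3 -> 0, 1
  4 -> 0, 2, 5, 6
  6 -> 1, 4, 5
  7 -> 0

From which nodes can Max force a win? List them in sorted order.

A0 = {5}
A1: add {2, 6} — 2 (Max) has 2→5; 6 (Max) has 6→5.
A2: add {0} — 0 (Max) has 0→2.
A3: add {4, 7} — 4 (Min): all of {0, 2, 5, 6} already in; 7 (Max) has 7→0.
A4 = A3; e.g. 1 (Min) can still go to 3. Fixed point.
Max's winning region = {0, 2, 4, 5, 6, 7}.

0, 2, 4, 5, 6, 7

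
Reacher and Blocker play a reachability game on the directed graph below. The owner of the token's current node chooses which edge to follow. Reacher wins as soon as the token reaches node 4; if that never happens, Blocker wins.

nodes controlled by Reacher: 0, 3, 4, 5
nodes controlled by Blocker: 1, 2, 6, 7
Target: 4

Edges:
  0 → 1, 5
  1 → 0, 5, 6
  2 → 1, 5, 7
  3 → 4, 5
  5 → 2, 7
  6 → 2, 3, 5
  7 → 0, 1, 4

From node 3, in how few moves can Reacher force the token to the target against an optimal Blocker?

A0 = {4}
A1: add {3} — 3 (Reacher) has 3→4.
A2 = A1; e.g. 0 (Reacher) has no edge into A1. Fixed point.
3 enters the attractor at level 1, so Reacher can force the target in 1 move from there.

1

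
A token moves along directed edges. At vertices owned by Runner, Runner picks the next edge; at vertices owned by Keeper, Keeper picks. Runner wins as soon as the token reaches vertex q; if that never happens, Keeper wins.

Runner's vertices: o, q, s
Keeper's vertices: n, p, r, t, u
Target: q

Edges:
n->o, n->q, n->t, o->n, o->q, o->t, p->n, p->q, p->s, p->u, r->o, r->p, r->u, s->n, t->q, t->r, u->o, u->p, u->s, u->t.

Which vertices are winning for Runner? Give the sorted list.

o, q

A0 = {q}
A1: add {o} — o (Runner) has o→q.
A2 = A1; e.g. n (Keeper) can still go to t. Fixed point.
Runner's winning region = {o, q}.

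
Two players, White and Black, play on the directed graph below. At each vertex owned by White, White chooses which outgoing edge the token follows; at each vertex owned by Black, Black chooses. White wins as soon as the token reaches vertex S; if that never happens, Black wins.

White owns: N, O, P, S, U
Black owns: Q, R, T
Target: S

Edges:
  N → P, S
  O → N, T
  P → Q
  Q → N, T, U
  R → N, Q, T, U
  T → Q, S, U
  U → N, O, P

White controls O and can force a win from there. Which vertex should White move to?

N

A0 = {S}
A1: add {N} — N (White) has N→S.
A2: add {O, U} — O (White) has O→N; U (White) has U→N.
A3 = A2; e.g. P (White) has no edge into A2. Fixed point.
From O, successor N is in the attractor (rank 1); the other successor T is not.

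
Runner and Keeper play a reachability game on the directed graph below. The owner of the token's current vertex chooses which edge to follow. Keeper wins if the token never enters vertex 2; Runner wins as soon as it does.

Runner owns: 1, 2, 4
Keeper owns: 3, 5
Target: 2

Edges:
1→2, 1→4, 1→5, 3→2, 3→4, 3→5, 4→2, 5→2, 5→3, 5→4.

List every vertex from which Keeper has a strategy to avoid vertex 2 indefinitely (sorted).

3, 5

A0 = {2}
A1: add {1, 4} — 1 (Runner) has 1→2; 4 (Runner) has 4→2.
A2 = A1; e.g. 3 (Keeper) can still go to 5. Fixed point.
Runner's attractor = {1, 2, 4}; Keeper avoids the target exactly from the complement.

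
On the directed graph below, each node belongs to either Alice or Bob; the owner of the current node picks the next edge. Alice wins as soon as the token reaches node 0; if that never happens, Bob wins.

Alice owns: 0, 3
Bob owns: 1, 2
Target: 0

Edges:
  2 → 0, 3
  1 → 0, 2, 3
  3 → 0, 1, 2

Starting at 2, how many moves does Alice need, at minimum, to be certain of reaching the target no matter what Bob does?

2

A0 = {0}
A1: add {3} — 3 (Alice) has 3→0.
A2: add {2} — 2 (Bob): all of {0, 3} already in.
2 enters the attractor at level 2, so Alice can force the target in 2 moves from there.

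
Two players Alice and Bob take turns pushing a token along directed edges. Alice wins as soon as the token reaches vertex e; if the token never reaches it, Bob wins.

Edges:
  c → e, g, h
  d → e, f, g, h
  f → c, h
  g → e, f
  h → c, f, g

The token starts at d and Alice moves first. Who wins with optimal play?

Track states (vertex, player-to-move).
A0 = {(e,Alice), (e,Bob)}
A1: add {(c,Alice), (d,Alice), (g,Alice)}.
(d,Alice) ∈ A1 ⇒ Alice forces the target.

Alice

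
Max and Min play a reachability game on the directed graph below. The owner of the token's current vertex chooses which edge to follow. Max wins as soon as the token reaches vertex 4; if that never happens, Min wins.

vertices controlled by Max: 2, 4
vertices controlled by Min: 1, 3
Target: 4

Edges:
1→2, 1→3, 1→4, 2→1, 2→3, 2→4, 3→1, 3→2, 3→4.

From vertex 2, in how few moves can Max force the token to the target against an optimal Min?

A0 = {4}
A1: add {2} — 2 (Max) has 2→4.
A2 = A1; e.g. 1 (Min) can still go to 3. Fixed point.
2 enters the attractor at level 1, so Max can force the target in 1 move from there.

1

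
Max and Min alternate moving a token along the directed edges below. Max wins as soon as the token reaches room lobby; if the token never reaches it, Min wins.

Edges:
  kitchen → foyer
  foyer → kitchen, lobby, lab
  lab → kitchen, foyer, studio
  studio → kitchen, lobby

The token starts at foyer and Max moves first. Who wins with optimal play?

Track states (vertex, player-to-move).
A0 = {(lobby,Max), (lobby,Min)}
A1: add {(foyer,Max), (studio,Max)}.
(foyer,Max) ∈ A1 ⇒ Max forces the target.

Max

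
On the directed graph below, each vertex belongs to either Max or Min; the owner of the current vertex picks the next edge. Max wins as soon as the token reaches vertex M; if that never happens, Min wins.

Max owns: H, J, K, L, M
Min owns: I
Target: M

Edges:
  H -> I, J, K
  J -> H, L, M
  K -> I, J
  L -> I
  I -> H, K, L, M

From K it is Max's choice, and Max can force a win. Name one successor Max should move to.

J

A0 = {M}
A1: add {J} — J (Max) has J→M.
A2: add {H, K} — H (Max) has H→J; K (Max) has K→J.
A3 = A2; e.g. I (Min) can still go to L. Fixed point.
From K, successor J is in the attractor (rank 1); the other successor I is not.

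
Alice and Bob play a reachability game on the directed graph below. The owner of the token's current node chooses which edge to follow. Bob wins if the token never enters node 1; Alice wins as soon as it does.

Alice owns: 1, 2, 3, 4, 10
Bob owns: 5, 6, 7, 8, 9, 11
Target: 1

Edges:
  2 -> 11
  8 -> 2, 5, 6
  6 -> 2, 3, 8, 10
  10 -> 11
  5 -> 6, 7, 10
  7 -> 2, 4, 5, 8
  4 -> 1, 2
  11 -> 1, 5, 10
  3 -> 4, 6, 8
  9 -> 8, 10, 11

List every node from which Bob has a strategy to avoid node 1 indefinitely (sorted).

A0 = {1}
A1: add {4} — 4 (Alice) has 4→1.
A2: add {3} — 3 (Alice) has 3→4.
A3 = A2; e.g. 2 (Alice) has no edge into A2. Fixed point.
Alice's attractor = {1, 3, 4}; Bob avoids the target exactly from the complement.

2, 5, 6, 7, 8, 9, 10, 11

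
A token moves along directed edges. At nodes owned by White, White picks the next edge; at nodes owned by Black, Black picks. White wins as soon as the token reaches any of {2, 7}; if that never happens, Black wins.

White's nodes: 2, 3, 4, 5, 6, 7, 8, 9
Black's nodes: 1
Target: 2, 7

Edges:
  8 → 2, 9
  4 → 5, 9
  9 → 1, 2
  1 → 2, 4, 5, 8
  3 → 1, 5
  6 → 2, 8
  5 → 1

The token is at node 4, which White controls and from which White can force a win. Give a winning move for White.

A0 = {2, 7}
A1: add {6, 8, 9} — 6 (White) has 6→2; 8 (White) has 8→2; 9 (White) has 9→2.
A2: add {4} — 4 (White) has 4→9.
A3 = A2; e.g. 1 (Black) can still go to 5. Fixed point.
From 4, successor 9 is in the attractor (rank 1); the other successor 5 is not.

9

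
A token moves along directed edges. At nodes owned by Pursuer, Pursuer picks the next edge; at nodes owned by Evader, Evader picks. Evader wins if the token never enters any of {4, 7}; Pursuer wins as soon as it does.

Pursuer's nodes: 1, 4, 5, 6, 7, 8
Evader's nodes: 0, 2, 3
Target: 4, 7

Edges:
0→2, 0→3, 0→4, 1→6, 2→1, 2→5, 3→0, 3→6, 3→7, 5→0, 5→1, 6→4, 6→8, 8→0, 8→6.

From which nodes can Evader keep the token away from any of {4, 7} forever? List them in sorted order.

0, 3

A0 = {4, 7}
A1: add {6} — 6 (Pursuer) has 6→4.
A2: add {1, 8} — 1 (Pursuer) has 1→6; 8 (Pursuer) has 8→6.
A3: add {5} — 5 (Pursuer) has 5→1.
A4: add {2} — 2 (Evader): all of {1, 5} already in.
A5 = A4; e.g. 0 (Evader) can still go to 3. Fixed point.
Pursuer's attractor = {1, 2, 4, 5, 6, 7, 8}; Evader avoids the target exactly from the complement.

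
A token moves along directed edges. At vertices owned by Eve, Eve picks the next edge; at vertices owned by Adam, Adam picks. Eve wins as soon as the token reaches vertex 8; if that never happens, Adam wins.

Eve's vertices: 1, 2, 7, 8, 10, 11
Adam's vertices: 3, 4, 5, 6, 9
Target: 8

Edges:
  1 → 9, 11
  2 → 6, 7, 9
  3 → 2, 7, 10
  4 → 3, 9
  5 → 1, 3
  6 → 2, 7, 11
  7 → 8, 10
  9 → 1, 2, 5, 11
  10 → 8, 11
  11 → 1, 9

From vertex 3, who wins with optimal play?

A0 = {8}
A1: add {7, 10} — 7 (Eve) has 7→8; 10 (Eve) has 10→8.
A2: add {2} — 2 (Eve) has 2→7.
A3: add {3} — 3 (Adam): all of {2, 7, 10} already in.
A4 = A3; e.g. 1 (Eve) has no edge into A3. Fixed point.
3 ∈ A3, so Eve can force the target.

Eve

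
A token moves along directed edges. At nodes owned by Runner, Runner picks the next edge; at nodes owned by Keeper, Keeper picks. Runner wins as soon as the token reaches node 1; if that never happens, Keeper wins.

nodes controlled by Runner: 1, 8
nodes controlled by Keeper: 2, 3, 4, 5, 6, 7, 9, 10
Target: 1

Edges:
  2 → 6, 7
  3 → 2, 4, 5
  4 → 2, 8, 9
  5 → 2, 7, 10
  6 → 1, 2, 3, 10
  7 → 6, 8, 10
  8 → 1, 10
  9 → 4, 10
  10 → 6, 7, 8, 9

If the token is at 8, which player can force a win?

A0 = {1}
A1: add {8} — 8 (Runner) has 8→1.
A2 = A1; e.g. 2 (Keeper) can still go to 6. Fixed point.
8 ∈ A1, so Runner can force the target.

Runner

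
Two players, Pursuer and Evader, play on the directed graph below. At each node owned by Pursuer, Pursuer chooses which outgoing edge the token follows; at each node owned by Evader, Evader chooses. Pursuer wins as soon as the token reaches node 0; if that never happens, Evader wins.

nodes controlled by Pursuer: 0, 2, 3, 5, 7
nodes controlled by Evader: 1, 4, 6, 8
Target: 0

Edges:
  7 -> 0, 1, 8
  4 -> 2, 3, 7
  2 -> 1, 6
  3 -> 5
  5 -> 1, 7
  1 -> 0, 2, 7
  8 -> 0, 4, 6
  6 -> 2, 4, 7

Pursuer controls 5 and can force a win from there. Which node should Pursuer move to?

7

A0 = {0}
A1: add {7} — 7 (Pursuer) has 7→0.
A2: add {5} — 5 (Pursuer) has 5→7.
A3: add {3} — 3 (Pursuer) has 3→5.
A4 = A3; e.g. 1 (Evader) can still go to 2. Fixed point.
From 5, successor 7 is in the attractor (rank 1); the other successor 1 is not.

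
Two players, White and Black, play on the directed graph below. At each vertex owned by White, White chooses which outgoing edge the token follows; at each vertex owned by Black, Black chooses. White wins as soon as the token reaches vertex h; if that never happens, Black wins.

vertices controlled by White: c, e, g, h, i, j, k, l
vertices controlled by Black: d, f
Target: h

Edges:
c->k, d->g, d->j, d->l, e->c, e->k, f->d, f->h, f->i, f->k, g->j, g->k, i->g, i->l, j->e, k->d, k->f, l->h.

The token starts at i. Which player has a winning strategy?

White

A0 = {h}
A1: add {l} — l (White) has l→h.
A2: add {i} — i (White) has i→l.
A3 = A2; e.g. c (White) has no edge into A2. Fixed point.
i ∈ A2, so White can force the target.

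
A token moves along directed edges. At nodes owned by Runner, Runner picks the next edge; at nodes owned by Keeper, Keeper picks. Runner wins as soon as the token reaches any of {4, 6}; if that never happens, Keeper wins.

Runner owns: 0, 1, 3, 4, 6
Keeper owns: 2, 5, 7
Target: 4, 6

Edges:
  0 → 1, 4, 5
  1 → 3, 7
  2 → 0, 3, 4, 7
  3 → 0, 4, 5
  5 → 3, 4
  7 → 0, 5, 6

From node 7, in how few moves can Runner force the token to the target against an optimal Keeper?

A0 = {4, 6}
A1: add {0, 3} — 0 (Runner) has 0→4; 3 (Runner) has 3→4.
A2: add {1, 5} — 1 (Runner) has 1→3; 5 (Keeper): all of {3, 4} already in.
A3: add {7} — 7 (Keeper): all of {0, 5, 6} already in.
7 enters the attractor at level 3, so Runner can force the target in 3 moves from there.

3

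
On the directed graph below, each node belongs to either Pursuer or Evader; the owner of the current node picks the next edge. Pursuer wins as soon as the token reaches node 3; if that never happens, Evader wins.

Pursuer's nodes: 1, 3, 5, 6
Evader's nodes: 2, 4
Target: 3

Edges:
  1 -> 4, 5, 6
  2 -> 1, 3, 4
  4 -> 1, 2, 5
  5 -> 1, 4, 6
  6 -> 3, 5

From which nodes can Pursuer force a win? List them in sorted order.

1, 3, 5, 6

A0 = {3}
A1: add {6} — 6 (Pursuer) has 6→3.
A2: add {1, 5} — 1 (Pursuer) has 1→6; 5 (Pursuer) has 5→6.
A3 = A2; e.g. 2 (Evader) can still go to 4. Fixed point.
Pursuer's winning region = {1, 3, 5, 6}.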